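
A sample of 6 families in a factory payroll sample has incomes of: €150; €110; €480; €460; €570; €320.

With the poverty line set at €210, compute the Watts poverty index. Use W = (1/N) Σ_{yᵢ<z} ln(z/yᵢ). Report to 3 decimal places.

0.164

Poor units: €110, €150 (q = 2 of N = 6).
Log shortfalls: ln(210/110) = 0.6466; ln(210/150) = 0.3365.
W = 0.983099 / 6 = 0.164.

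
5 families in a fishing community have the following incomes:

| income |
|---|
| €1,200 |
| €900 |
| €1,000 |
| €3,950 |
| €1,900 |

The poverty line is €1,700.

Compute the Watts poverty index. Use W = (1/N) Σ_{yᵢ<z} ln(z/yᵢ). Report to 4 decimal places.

0.3030

Poor units: €900, €1,000, €1,200 (q = 3 of N = 5).
ln(z/y) terms: ln(1700/900) = 0.6360; ln(1700/1000) = 0.5306; ln(1700/1200) = 0.3483.
W = 1.514924 / 5 = 0.3030.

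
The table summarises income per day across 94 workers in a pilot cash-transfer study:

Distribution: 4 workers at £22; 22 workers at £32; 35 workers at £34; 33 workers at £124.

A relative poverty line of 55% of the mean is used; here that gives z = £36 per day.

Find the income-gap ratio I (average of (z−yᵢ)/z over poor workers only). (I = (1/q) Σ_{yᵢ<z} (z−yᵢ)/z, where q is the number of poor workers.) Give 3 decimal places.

0.097

Below the line: 4×£22, 22×£32, 35×£34 (q = 61 of N = 94).
Relative gaps: 0.3889 (×4), 0.1111 (×22), 0.0556 (×35); sum = 5.944444.
The income-gap ratio divides by q (the poor only): 5.944444 / 61 = 0.097.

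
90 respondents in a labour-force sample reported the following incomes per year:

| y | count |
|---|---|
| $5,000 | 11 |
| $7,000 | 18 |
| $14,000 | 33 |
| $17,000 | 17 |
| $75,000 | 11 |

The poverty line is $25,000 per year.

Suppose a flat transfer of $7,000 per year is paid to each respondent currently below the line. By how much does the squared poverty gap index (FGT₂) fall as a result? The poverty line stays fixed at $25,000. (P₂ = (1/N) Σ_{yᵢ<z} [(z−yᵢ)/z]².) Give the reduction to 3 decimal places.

0.191

Before: below the line — 11×$5,000, 18×$7,000, 33×$14,000, 17×$17,000; squared poverty gap index (FGT₂) = 0.27223.
After the $7,000 transfer: below the line — 11×$12,000, 18×$14,000, 33×$21,000, 17×$24,000; squared poverty gap index (FGT₂) = 0.08146.
Reduction = 0.27223 − 0.08146 = 0.191.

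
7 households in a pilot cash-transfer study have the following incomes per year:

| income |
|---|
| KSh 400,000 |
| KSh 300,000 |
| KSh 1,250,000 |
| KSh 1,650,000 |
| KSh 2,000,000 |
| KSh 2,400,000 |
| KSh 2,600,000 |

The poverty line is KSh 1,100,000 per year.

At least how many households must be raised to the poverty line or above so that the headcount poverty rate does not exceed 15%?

1

Currently q = 2 of N = 7 are below the line (H = 0.286).
A headcount ratio of at most 15% allows at most ⌊0.15 × 7⌋ = 1 poor households.
So at least 2 − 1 = 1 must be lifted.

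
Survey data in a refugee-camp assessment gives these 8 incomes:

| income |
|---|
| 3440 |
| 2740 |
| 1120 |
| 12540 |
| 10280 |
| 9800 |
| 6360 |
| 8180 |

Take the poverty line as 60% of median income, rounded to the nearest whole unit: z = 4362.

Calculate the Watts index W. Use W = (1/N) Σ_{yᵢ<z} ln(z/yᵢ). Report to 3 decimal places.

Below the line: 1120, 2740, 3440 (q = 3 of N = 8).
ln(z/y) terms: ln(4362/1120) = 1.3596; ln(4362/2740) = 0.4650; ln(4362/3440) = 0.2375.
W = 2.062034 / 8 = 0.258.

0.258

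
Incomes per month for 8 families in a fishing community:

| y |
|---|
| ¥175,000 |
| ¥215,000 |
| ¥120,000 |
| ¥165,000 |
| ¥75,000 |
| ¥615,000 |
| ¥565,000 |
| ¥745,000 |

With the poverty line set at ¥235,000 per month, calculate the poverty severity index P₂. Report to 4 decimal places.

Incomes under z: ¥75,000, ¥120,000, ¥165,000, ¥175,000, ¥215,000 (q = 5 of N = 8).
Shortfall ratios: (235000−75000)/235000 = 0.6809; (235000−120000)/235000 = 0.4894; (235000−165000)/235000 = 0.2979; (235000−175000)/235000 = 0.2553; (235000−215000)/235000 = 0.0851.
Squared: 0.4636; 0.2395; 0.0887; 0.0652; 0.0072.
Sum = 0.864192; P₂ = 0.864192 / 8 = 0.1080.

0.1080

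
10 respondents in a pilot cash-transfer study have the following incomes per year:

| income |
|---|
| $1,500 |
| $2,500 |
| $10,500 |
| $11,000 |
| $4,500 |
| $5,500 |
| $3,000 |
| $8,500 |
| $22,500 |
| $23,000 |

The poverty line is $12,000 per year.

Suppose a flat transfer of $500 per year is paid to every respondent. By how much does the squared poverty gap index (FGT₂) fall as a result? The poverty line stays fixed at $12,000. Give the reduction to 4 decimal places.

0.0326

Before: below the line — $1,500, $2,500, $3,000, $4,500, $5,500, $8,500, $10,500, $11,000; squared poverty gap index (FGT₂) = 0.274653.
After the $500 transfer: below the line — $2,000, $3,000, $3,500, $5,000, $6,000, $9,000, $11,000, $11,500; squared poverty gap index (FGT₂) = 0.242014.
Reduction = 0.274653 − 0.242014 = 0.0326.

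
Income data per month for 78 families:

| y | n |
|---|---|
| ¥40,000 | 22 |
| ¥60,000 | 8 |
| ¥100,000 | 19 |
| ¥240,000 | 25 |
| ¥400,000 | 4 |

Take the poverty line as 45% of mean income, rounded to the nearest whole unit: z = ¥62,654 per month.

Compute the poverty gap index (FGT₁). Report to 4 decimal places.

Poor units: 22×¥40,000, 8×¥60,000 (q = 30 of N = 78).
Shortfall ratios: (62654−40000)/62654 = 0.3616 (×22); (62654−60000)/62654 = 0.0424 (×8).
Σ = 8.293485. Dividing by the full population N = 78 gives P₁ = 0.1063.

0.1063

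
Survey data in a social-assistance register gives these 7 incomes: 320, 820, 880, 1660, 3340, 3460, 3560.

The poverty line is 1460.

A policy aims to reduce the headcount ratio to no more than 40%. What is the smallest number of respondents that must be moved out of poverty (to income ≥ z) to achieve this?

3 of the 7 respondents are poor, so H = 3/7 = 0.429.
A headcount ratio of at most 40% allows at most ⌊0.40 × 7⌋ = 2 poor respondents.
So at least 3 − 2 = 1 must be lifted.

1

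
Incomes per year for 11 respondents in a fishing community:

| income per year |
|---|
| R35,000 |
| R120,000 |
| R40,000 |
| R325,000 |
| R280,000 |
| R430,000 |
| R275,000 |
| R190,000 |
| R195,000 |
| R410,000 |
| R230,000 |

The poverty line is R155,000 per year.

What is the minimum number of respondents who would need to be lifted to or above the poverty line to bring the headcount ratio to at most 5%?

Currently q = 3 of N = 11 are below the line (H = 0.273).
A headcount ratio of at most 5% allows at most ⌊0.05 × 11⌋ = 0 poor respondents.
So at least 3 − 0 = 3 must be lifted.

3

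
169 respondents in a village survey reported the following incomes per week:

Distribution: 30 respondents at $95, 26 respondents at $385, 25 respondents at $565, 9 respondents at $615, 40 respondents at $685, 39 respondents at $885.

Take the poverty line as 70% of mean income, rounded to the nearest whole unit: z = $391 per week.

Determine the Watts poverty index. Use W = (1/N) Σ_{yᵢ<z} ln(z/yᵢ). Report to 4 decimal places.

Below z: 30×$95, 26×$385 (q = 56 of N = 169).
ln(z/y) terms: ln(391/95) = 1.4148 (×30); ln(391/385) = 0.0155 (×26).
W = 42.846990 / 169 = 0.2535.

0.2535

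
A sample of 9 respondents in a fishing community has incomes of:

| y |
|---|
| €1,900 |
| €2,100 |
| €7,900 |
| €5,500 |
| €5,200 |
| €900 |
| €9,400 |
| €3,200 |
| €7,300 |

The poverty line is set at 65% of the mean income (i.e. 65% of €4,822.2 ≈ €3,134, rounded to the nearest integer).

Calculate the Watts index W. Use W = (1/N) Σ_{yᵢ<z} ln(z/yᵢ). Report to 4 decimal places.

0.2387

Poor units: €900, €1,900, €2,100 (q = 3 of N = 9).
ln(z/y) terms: ln(3134/900) = 1.2477; ln(3134/1900) = 0.5005; ln(3134/2100) = 0.4004.
W = 2.148500 / 9 = 0.2387.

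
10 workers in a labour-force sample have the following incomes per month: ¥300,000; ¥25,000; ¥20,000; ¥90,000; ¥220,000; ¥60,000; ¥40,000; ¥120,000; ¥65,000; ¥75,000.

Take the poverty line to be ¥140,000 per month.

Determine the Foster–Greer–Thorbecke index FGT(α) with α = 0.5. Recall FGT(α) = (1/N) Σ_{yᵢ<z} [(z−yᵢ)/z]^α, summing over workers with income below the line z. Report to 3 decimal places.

0.582

Below the line: ¥20,000, ¥25,000, ¥40,000, ¥60,000, ¥65,000, ¥75,000, ¥90,000, ¥120,000 (q = 8 of N = 10).
Relative gaps: (140000−20000)/140000 = 0.8571; (140000−25000)/140000 = 0.8214; (140000−40000)/140000 = 0.7143; (140000−60000)/140000 = 0.5714; (140000−65000)/140000 = 0.5357; (140000−75000)/140000 = 0.4643; (140000−90000)/140000 = 0.3571; (140000−120000)/140000 = 0.1429.
Raised to α = 0.5: 0.92582; 0.90633; 0.84515; 0.75593; 0.73193; 0.68139; 0.59761; 0.37796.
Sum = 5.822119; FGT(0.5) = 5.822119 / 10 = 0.582.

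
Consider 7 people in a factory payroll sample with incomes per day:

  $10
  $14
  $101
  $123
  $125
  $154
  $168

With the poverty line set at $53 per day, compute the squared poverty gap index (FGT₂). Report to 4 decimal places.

0.1714

Below z: $10, $14 (q = 2 of N = 7).
Gap ratios (z−y)/z: (53−10)/53 = 0.8113; (53−14)/53 = 0.7358.
Squared: 0.6582; 0.5415.
Sum = 1.199715; P₂ = 1.199715 / 7 = 0.1714.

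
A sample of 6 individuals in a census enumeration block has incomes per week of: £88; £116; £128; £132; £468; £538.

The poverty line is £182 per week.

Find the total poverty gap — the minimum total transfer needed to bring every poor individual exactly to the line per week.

£264

Incomes under z: £88, £116, £128, £132 (q = 4 of N = 6).
Individual gaps: 182−88 = 94; 182−116 = 66; 182−128 = 54; 182−132 = 50.
Aggregate gap = £264.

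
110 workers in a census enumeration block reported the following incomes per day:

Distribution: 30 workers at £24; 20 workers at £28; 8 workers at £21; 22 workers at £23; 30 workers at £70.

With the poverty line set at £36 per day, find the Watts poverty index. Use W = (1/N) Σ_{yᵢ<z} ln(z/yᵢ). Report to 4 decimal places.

0.2851

Poor units: 8×£21, 22×£23, 30×£24, 20×£28 (q = 80 of N = 110).
Log gaps: ln(36/21) = 0.5390 (×8); ln(36/23) = 0.4480 (×22); ln(36/24) = 0.4055 (×30); ln(36/28) = 0.2513 (×20).
W = 31.358758 / 110 = 0.2851.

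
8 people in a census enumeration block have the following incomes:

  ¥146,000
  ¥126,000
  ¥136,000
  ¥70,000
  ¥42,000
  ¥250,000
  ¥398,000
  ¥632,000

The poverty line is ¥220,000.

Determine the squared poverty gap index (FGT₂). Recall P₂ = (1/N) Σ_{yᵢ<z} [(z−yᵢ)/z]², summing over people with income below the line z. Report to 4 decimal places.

0.1951

Poor units: ¥42,000, ¥70,000, ¥126,000, ¥136,000, ¥146,000 (q = 5 of N = 8).
Normalized shortfalls: (220000−42000)/220000 = 0.8091; (220000−70000)/220000 = 0.6818; (220000−126000)/220000 = 0.4273; (220000−136000)/220000 = 0.3818; (220000−146000)/220000 = 0.3364.
Squared: 0.6546; 0.4649; 0.1826; 0.1458; 0.1131.
Sum = 1.560992; P₂ = 1.560992 / 8 = 0.1951.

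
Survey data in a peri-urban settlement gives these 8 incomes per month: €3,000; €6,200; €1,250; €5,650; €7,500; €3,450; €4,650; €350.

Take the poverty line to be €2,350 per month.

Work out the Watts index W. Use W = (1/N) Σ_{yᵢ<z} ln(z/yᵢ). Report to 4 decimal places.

0.3169

Incomes under z: €350, €1,250 (q = 2 of N = 8).
Log shortfalls: ln(2350/350) = 1.9042; ln(2350/1250) = 0.6313.
W = 2.535509 / 8 = 0.3169.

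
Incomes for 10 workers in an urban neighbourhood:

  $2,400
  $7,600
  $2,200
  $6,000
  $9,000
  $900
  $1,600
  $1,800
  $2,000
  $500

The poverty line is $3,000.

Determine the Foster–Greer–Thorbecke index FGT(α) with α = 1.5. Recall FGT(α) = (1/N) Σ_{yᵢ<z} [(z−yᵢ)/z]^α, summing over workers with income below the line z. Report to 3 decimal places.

0.234

Incomes under z: $500, $900, $1,600, $1,800, $2,000, $2,200, $2,400 (q = 7 of N = 10).
Relative gaps: (3000−500)/3000 = 0.8333; (3000−900)/3000 = 0.7000; (3000−1600)/3000 = 0.4667; (3000−1800)/3000 = 0.4000; (3000−2000)/3000 = 0.3333; (3000−2200)/3000 = 0.2667; (3000−2400)/3000 = 0.2000.
Raised to α = 1.5: 0.76073; 0.58566; 0.31879; 0.25298; 0.19245; 0.13771; 0.08944.
Sum = 2.337763; FGT(1.5) = 2.337763 / 10 = 0.234.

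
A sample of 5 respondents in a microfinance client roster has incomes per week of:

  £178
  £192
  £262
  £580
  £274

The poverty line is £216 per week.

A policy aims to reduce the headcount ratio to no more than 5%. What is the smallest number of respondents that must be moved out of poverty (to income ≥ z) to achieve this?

Currently q = 2 of N = 5 are below the line (H = 0.400).
A headcount ratio of at most 5% allows at most ⌊0.05 × 5⌋ = 0 poor respondents.
So at least 2 − 0 = 2 must be lifted.

2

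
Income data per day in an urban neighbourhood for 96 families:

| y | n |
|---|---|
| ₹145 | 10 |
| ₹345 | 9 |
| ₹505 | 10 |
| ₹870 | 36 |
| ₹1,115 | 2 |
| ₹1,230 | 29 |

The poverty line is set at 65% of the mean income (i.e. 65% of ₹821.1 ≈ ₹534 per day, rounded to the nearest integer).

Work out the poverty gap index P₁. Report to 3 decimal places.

0.115

Incomes under z: 10×₹145, 9×₹345, 10×₹505 (q = 29 of N = 96).
Gap ratios (z−y)/z: (534−145)/534 = 0.7285 (×10); (534−345)/534 = 0.3539 (×9); (534−505)/534 = 0.0543 (×10).
Sum of shortfalls = 11.013109; P₁ averages over all N: 11.013109 / 96 = 0.115.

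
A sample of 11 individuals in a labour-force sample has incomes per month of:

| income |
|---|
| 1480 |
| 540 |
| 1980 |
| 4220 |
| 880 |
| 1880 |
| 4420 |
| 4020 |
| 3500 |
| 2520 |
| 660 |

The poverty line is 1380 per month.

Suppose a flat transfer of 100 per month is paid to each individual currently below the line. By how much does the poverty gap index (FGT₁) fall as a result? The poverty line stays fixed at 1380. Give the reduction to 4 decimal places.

Before: below the line — 540, 660, 880; poverty gap index (FGT₁) = 0.135705.
After the 100 transfer: below the line — 640, 760, 980; poverty gap index (FGT₁) = 0.115942.
Reduction = 0.135705 − 0.115942 = 0.0198.

0.0198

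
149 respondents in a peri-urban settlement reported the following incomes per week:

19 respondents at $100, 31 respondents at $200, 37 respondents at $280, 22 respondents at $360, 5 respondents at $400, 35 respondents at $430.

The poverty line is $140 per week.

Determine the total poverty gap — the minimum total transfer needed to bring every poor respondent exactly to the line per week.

Poor units: 19×$100 (q = 19 of N = 149).
Individual gaps: 19×(140−100) = 760.
Aggregate gap = $760.

$760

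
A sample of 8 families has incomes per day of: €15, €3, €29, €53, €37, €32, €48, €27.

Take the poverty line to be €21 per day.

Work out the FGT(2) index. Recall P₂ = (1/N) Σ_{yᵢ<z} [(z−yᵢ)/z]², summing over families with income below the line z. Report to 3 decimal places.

Poor units: €3, €15 (q = 2 of N = 8).
Normalized shortfalls: (21−3)/21 = 0.8571; (21−15)/21 = 0.2857.
Squared: 0.7347; 0.0816.
Sum = 0.816327; P₂ = 0.816327 / 8 = 0.102.

0.102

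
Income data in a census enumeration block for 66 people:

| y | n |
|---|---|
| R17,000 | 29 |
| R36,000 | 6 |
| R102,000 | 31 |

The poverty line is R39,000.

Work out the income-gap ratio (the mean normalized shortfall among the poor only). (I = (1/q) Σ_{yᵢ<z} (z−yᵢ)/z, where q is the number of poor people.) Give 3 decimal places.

Below the line: 29×R17,000, 6×R36,000 (q = 35 of N = 66).
Shortfall ratios (z−y)/z: 0.5641 (×29), 0.0769 (×6); sum = 16.820513.
The income-gap ratio divides by q (the poor only): 16.820513 / 35 = 0.481.

0.481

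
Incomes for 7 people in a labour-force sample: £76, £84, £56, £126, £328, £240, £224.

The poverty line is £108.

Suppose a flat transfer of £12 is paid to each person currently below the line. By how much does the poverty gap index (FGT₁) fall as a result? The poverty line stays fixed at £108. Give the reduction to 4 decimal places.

0.0476

Before: below the line — £56, £76, £84; poverty gap index (FGT₁) = 0.142857.
After the £12 transfer: below the line — £68, £88, £96; poverty gap index (FGT₁) = 0.095238.
Reduction = 0.142857 − 0.095238 = 0.0476.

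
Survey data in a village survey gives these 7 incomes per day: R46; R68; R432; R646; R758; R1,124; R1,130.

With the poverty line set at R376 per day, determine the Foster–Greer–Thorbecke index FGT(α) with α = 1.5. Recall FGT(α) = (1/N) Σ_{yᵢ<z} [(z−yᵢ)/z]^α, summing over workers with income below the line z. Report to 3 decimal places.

0.223

Below the line: R46, R68 (q = 2 of N = 7).
Shortfall ratios: (376−46)/376 = 0.8777; (376−68)/376 = 0.8191.
Raised to α = 1.5: 0.82222; 0.74139.
Sum = 1.563608; FGT(1.5) = 1.563608 / 7 = 0.223.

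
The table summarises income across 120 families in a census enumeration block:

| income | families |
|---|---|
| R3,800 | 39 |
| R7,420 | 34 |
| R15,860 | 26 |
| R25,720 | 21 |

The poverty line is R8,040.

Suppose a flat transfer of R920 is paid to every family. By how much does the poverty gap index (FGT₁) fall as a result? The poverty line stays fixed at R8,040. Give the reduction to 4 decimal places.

0.0590

Before: below the line — 39×R3,800, 34×R7,420; poverty gap index (FGT₁) = 0.193242.
After the R920 transfer: below the line — 39×R4,720; poverty gap index (FGT₁) = 0.134204.
Reduction = 0.193242 − 0.134204 = 0.0590.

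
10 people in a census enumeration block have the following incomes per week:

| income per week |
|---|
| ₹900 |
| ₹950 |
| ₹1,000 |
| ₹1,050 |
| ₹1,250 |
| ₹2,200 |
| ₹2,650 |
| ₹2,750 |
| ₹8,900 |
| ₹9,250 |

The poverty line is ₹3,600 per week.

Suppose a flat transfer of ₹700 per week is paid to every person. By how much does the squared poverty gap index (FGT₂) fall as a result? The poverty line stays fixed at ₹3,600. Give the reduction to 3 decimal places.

Before: below the line — ₹900, ₹950, ₹1,000, ₹1,050, ₹1,250, ₹2,200, ₹2,650, ₹2,750; squared poverty gap index (FGT₂) = 0.28304.
After the ₹700 transfer: below the line — ₹1,600, ₹1,650, ₹1,700, ₹1,750, ₹1,950, ₹2,900, ₹3,350, ₹3,450; squared poverty gap index (FGT₂) = 0.13991.
Reduction = 0.28304 − 0.13991 = 0.143.

0.143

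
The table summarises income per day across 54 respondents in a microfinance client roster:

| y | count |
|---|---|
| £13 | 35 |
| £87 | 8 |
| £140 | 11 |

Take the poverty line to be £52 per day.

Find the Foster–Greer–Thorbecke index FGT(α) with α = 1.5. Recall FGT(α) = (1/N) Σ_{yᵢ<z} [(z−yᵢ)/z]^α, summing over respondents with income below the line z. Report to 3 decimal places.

Below z: 35×£13 (q = 35 of N = 54).
Gap ratios (z−y)/z: (52−13)/52 = 0.7500 (×35).
Raised to α = 1.5: 0.64952 (×35).
Sum = 22.733167; FGT(1.5) = 22.733167 / 54 = 0.421.

0.421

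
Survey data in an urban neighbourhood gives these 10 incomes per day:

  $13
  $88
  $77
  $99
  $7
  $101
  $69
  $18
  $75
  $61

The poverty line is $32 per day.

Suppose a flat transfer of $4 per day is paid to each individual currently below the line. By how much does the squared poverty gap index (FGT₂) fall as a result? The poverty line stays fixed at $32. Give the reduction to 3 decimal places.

0.041

Before: below the line — $7, $13, $18; squared poverty gap index (FGT₂) = 0.11543.
After the $4 transfer: below the line — $11, $17, $22; squared poverty gap index (FGT₂) = 0.07480.
Reduction = 0.11543 − 0.07480 = 0.041.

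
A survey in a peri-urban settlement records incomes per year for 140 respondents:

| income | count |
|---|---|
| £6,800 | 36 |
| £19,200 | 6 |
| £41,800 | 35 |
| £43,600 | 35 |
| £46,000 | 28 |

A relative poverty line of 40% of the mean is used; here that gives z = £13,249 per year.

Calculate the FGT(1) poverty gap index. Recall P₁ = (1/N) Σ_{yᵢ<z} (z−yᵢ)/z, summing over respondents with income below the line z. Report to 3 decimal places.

Below z: 36×£6,800 (q = 36 of N = 140).
Shortfall ratios: (13249−6800)/13249 = 0.4868 (×36).
Sum of shortfalls = 17.523134; P₁ averages over all N: 17.523134 / 140 = 0.125.

0.125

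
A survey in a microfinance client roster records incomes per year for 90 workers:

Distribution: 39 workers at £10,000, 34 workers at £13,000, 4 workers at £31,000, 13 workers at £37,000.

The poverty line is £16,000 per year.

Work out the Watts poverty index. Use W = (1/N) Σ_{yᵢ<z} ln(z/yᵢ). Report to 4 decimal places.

Poor units: 39×£10,000, 34×£13,000 (q = 73 of N = 90).
Log shortfalls: ln(16000/10000) = 0.4700 (×39); ln(16000/13000) = 0.2076 (×34).
W = 25.389880 / 90 = 0.2821.

0.2821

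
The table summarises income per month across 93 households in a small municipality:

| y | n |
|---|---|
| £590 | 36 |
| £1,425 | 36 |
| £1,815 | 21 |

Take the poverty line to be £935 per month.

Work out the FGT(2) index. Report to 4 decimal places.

0.0527

Below z: 36×£590 (q = 36 of N = 93).
Gap ratios (z−y)/z: (935−590)/935 = 0.3690 (×36).
Squared: 0.1361 (×36).
Sum = 4.901370; P₂ = 4.901370 / 93 = 0.0527.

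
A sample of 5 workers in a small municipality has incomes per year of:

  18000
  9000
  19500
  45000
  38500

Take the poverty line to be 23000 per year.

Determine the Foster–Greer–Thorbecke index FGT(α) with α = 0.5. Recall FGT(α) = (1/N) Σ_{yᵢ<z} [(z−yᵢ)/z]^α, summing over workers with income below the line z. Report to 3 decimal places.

Below z: 9000, 18000, 19500 (q = 3 of N = 5).
Normalized shortfalls: (23000−9000)/23000 = 0.6087; (23000−18000)/23000 = 0.2174; (23000−19500)/23000 = 0.1522.
Raised to α = 0.5: 0.78019; 0.46625; 0.39009.
Sum = 1.636537; FGT(0.5) = 1.636537 / 5 = 0.327.

0.327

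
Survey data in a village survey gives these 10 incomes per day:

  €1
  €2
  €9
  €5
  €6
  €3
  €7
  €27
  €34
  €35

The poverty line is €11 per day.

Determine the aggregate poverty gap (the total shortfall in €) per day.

Below z: €1, €2, €3, €5, €6, €7, €9 (q = 7 of N = 10).
Individual gaps: 11−1 = 10; 11−2 = 9; 11−3 = 8; 11−5 = 6; 11−6 = 5; 11−7 = 4; 11−9 = 2.
Aggregate gap = €44.

€44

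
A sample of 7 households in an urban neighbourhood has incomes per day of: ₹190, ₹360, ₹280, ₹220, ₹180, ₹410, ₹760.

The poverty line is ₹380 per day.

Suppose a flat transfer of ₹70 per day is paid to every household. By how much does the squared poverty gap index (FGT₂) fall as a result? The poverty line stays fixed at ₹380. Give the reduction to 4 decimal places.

Before: below the line — ₹180, ₹190, ₹220, ₹280, ₹360; squared poverty gap index (FGT₂) = 0.110902.
After the ₹70 transfer: below the line — ₹250, ₹260, ₹290, ₹350; squared poverty gap index (FGT₂) = 0.039869.
Reduction = 0.110902 − 0.039869 = 0.0710.

0.0710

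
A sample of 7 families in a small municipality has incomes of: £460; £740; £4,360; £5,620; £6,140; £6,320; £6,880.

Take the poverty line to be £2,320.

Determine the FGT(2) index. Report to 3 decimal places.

Below z: £460, £740 (q = 2 of N = 7).
Normalized shortfalls: (2320−460)/2320 = 0.8017; (2320−740)/2320 = 0.6810.
Squared: 0.6428; 0.4638.
Sum = 1.106570; P₂ = 1.106570 / 7 = 0.158.

0.158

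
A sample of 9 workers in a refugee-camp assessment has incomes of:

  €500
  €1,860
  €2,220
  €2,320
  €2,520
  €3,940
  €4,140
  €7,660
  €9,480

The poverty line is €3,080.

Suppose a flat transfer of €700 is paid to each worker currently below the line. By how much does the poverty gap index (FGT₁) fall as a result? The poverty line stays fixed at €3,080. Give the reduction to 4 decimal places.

0.1212

Before: below the line — €500, €1,860, €2,220, €2,320, €2,520; poverty gap index (FGT₁) = 0.215729.
After the €700 transfer: below the line — €1,200, €2,560, €2,920, €3,020; poverty gap index (FGT₁) = 0.094517.
Reduction = 0.215729 − 0.094517 = 0.1212.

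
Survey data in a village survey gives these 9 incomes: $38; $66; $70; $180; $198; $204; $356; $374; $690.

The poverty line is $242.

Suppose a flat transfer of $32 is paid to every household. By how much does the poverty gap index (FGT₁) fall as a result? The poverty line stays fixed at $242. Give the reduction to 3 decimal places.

Before: below the line — $38, $66, $70, $180, $198, $204; poverty gap index (FGT₁) = 0.31956.
After the $32 transfer: below the line — $70, $98, $102, $212, $230, $236; poverty gap index (FGT₁) = 0.23140.
Reduction = 0.31956 − 0.23140 = 0.088.

0.088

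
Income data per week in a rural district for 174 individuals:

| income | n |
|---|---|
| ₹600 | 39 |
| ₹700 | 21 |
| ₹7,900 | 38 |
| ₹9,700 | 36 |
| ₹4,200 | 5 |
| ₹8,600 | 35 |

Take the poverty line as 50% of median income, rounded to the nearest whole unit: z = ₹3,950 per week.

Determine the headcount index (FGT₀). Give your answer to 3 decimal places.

0.345

60 of the 174 individuals have income below ₹3,950.
H = 60/174 = 0.345.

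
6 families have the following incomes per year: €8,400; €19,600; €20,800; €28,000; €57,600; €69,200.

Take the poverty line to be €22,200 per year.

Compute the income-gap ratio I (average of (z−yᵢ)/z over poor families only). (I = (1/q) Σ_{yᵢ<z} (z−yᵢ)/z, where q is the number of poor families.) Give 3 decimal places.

0.267

Below the line: €8,400, €19,600, €20,800 (q = 3 of N = 6).
Relative gaps: 0.6216, 0.1171, 0.0631; sum = 0.801802.
The income-gap ratio divides by q (the poor only): 0.801802 / 3 = 0.267.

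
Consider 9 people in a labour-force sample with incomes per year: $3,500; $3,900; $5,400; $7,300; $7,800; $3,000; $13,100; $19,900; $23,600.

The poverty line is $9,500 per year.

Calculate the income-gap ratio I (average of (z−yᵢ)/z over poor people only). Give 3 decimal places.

Below the line: $3,000, $3,500, $3,900, $5,400, $7,300, $7,800 (q = 6 of N = 9).
Shortfall ratios (z−y)/z: 0.6842, 0.6316, 0.5895, 0.4316, 0.2316, 0.1789; sum = 2.747368.
I averages over the q = 6 poor units only: 2.747368 / 6 = 0.458.

0.458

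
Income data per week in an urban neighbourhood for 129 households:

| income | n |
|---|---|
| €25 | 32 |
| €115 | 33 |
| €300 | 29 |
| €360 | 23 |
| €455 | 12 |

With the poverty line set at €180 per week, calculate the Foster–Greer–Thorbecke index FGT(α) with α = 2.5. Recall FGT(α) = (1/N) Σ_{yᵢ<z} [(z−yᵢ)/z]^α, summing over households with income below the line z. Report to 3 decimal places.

0.191

Poor units: 32×€25, 33×€115 (q = 65 of N = 129).
Normalized shortfalls: (180−25)/180 = 0.8611 (×32); (180−115)/180 = 0.3611 (×33).
Raised to α = 2.5: 0.68809 (×32); 0.07836 (×33).
Sum = 24.604945; FGT(2.5) = 24.604945 / 129 = 0.191.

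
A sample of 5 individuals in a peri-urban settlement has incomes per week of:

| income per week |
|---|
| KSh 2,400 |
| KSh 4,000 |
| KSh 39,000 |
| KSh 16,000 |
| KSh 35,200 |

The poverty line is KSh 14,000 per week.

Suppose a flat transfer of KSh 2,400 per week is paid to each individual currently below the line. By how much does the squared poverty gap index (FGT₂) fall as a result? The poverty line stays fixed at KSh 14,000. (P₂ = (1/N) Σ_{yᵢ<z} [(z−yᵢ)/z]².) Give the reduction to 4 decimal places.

0.0940

Before: below the line — KSh 2,400, KSh 4,000; squared poverty gap index (FGT₂) = 0.239347.
After the KSh 2,400 transfer: below the line — KSh 4,800, KSh 6,400; squared poverty gap index (FGT₂) = 0.145306.
Reduction = 0.239347 − 0.145306 = 0.0940.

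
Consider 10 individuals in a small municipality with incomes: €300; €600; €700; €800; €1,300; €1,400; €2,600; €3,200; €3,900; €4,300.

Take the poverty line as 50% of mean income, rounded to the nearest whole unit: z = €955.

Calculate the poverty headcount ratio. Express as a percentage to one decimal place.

4 of the 10 individuals have income below €955.
H = 4/10 = 40.0%.

40.0%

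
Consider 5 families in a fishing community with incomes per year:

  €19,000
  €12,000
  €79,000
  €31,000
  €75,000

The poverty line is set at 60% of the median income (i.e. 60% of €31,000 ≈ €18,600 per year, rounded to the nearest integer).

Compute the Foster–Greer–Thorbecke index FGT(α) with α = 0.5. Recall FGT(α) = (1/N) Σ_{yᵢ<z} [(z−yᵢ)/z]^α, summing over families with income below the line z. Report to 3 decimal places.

Below z: €12,000 (q = 1 of N = 5).
Gap ratios (z−y)/z: (18600−12000)/18600 = 0.3548.
Raised to α = 0.5: 0.59568.
Sum = 0.595683; FGT(0.5) = 0.595683 / 5 = 0.119.

0.119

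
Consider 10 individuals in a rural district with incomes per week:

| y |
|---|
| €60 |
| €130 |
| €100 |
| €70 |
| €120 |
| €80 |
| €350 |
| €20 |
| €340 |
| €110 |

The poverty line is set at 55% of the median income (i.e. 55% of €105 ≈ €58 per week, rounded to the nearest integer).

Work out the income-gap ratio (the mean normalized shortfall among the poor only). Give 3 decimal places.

Below the line: €20 (q = 1 of N = 10).
Shortfall ratios (z−y)/z: 0.6552; sum = 0.655172.
The income-gap ratio divides by q (the poor only): 0.655172 / 1 = 0.655.

0.655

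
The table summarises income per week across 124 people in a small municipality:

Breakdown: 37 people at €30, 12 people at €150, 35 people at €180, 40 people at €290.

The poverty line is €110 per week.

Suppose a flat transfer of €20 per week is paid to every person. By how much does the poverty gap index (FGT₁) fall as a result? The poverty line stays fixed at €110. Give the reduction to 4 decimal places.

Before: below the line — 37×€30; poverty gap index (FGT₁) = 0.217009.
After the €20 transfer: below the line — 37×€50; poverty gap index (FGT₁) = 0.162757.
Reduction = 0.217009 − 0.162757 = 0.0543.

0.0543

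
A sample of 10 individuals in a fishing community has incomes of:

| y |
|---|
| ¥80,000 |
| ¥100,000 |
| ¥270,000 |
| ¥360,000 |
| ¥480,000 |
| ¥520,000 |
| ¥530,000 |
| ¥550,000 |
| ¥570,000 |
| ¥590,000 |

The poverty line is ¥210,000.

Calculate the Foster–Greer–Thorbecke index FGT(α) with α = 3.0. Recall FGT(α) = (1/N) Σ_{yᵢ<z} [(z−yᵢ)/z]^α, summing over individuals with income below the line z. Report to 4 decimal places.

Below the line: ¥80,000, ¥100,000 (q = 2 of N = 10).
Normalized shortfalls: (210000−80000)/210000 = 0.6190; (210000−100000)/210000 = 0.5238.
Raised to α = 3.0: 0.23723; 0.14372.
Sum = 0.380952; FGT(3.0) = 0.380952 / 10 = 0.0381.

0.0381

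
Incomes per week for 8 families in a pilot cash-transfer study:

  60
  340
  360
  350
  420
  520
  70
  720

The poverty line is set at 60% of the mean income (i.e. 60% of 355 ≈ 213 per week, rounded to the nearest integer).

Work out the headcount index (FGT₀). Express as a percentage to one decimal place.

2 of the 8 families have income below 213.
H = 2/8 = 25.0%.

25.0%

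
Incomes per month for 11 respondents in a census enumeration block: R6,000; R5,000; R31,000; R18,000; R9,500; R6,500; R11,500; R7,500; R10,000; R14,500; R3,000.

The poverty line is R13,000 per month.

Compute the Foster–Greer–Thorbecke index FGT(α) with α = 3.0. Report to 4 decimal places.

Poor units: R3,000, R5,000, R6,000, R6,500, R7,500, R9,500, R10,000, R11,500 (q = 8 of N = 11).
Relative gaps: (13000−3000)/13000 = 0.7692; (13000−5000)/13000 = 0.6154; (13000−6000)/13000 = 0.5385; (13000−6500)/13000 = 0.5000; (13000−7500)/13000 = 0.4231; (13000−9500)/13000 = 0.2692; (13000−10000)/13000 = 0.2308; (13000−11500)/13000 = 0.1154.
Raised to α = 3.0: 0.45517; 0.23305; 0.15612; 0.12500; 0.07573; 0.01952; 0.01229; 0.00154.
Sum = 1.078402; FGT(3.0) = 1.078402 / 11 = 0.0980.

0.0980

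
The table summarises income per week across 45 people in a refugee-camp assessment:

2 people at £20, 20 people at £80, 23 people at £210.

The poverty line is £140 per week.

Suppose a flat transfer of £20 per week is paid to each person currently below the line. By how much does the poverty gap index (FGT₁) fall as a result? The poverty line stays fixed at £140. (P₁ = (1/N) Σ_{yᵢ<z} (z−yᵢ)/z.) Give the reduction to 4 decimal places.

Before: below the line — 2×£20, 20×£80; poverty gap index (FGT₁) = 0.228571.
After the £20 transfer: below the line — 2×£40, 20×£100; poverty gap index (FGT₁) = 0.158730.
Reduction = 0.228571 − 0.158730 = 0.0698.

0.0698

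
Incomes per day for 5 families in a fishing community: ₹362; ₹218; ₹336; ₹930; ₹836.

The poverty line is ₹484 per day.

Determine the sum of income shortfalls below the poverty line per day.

Below the line: ₹218, ₹336, ₹362 (q = 3 of N = 5).
Individual gaps: 484−218 = 266; 484−336 = 148; 484−362 = 122.
Aggregate gap = ₹536.

₹536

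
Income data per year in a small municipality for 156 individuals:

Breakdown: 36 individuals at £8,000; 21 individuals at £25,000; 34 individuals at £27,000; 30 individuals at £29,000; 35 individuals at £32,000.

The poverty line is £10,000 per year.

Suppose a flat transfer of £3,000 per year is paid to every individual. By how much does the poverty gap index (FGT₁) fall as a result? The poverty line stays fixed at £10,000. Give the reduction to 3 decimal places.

Before: below the line — 36×£8,000; poverty gap index (FGT₁) = 0.04615.
After the £3,000 transfer: below the line — none; poverty gap index (FGT₁) = 0.00000.
Reduction = 0.04615 − 0.00000 = 0.046.

0.046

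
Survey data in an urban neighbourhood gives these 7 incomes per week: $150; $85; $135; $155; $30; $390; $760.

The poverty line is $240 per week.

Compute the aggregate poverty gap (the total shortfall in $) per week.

$645

Poor units: $30, $85, $135, $150, $155 (q = 5 of N = 7).
Individual gaps: 240−30 = 210; 240−85 = 155; 240−135 = 105; 240−150 = 90; 240−155 = 85.
Aggregate gap = $645.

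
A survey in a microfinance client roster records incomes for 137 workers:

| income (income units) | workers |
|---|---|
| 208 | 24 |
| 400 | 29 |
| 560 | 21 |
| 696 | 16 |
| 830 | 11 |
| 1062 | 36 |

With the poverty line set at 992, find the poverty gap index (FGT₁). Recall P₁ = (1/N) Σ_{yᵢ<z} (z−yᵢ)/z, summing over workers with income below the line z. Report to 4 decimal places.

0.3795

Poor units: 24×208, 29×400, 21×560, 16×696, 11×830 (q = 101 of N = 137).
Relative gaps: (992−208)/992 = 0.7903 (×24); (992−400)/992 = 0.5968 (×29); (992−560)/992 = 0.4355 (×21); (992−696)/992 = 0.2984 (×16); (992−830)/992 = 0.1633 (×11).
Σ = 51.989919. Dividing by the full population N = 137 gives P₁ = 0.3795.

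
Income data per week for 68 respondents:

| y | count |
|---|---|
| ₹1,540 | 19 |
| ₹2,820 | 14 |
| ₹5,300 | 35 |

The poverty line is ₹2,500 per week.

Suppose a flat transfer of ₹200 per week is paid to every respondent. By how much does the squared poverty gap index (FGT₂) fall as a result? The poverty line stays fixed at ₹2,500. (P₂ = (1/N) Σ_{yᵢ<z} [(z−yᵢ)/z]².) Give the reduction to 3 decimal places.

Before: below the line — 19×₹1,540; squared poverty gap index (FGT₂) = 0.04120.
After the ₹200 transfer: below the line — 19×₹1,740; squared poverty gap index (FGT₂) = 0.02582.
Reduction = 0.04120 − 0.02582 = 0.015.

0.015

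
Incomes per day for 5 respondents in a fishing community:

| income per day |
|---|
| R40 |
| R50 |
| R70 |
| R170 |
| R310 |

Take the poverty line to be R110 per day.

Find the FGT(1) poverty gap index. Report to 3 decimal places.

0.309

Below z: R40, R50, R70 (q = 3 of N = 5).
Shortfall ratios: (110−40)/110 = 0.6364; (110−50)/110 = 0.5455; (110−70)/110 = 0.3636.
Sum of shortfalls = 1.545455; P₁ averages over all N: 1.545455 / 5 = 0.309.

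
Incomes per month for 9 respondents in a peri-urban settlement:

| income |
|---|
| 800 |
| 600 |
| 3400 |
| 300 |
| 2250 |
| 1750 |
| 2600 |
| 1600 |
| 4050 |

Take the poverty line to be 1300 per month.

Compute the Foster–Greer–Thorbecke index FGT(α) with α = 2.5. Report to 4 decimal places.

Incomes under z: 300, 600, 800 (q = 3 of N = 9).
Normalized shortfalls: (1300−300)/1300 = 0.7692; (1300−600)/1300 = 0.5385; (1300−800)/1300 = 0.3846.
Raised to α = 2.5: 0.51897; 0.21276; 0.09174.
Sum = 0.823469; FGT(2.5) = 0.823469 / 9 = 0.0915.

0.0915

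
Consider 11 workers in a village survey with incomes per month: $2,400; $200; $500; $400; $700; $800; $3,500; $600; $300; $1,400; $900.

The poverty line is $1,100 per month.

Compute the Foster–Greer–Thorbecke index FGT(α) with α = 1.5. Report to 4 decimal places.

0.2742

Poor units: $200, $300, $400, $500, $600, $700, $800, $900 (q = 8 of N = 11).
Normalized shortfalls: (1100−200)/1100 = 0.8182; (1100−300)/1100 = 0.7273; (1100−400)/1100 = 0.6364; (1100−500)/1100 = 0.5455; (1100−600)/1100 = 0.4545; (1100−700)/1100 = 0.3636; (1100−800)/1100 = 0.2727; (1100−900)/1100 = 0.1818.
Raised to α = 1.5: 0.74007; 0.62022; 0.50764; 0.40284; 0.30645; 0.21928; 0.14243; 0.07753.
Sum = 3.016471; FGT(1.5) = 3.016471 / 11 = 0.2742.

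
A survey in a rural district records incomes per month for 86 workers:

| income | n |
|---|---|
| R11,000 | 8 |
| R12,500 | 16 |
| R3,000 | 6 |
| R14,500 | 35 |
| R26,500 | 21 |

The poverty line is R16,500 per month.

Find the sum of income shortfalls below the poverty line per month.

R259,000

Below z: 6×R3,000, 8×R11,000, 16×R12,500, 35×R14,500 (q = 65 of N = 86).
Individual gaps: 6×(16500−3000) = 81000; 8×(16500−11000) = 44000; 16×(16500−12500) = 64000; 35×(16500−14500) = 70000.
Aggregate gap = R259,000.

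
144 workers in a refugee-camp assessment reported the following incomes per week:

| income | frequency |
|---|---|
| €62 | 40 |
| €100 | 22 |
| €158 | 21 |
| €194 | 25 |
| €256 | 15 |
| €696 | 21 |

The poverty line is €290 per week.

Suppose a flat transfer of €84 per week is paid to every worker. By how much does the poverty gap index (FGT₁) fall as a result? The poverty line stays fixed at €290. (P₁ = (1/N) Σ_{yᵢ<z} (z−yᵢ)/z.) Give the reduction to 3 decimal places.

0.229

Before: below the line — 40×€62, 22×€100, 21×€158, 25×€194, 15×€256; poverty gap index (FGT₁) = 0.45455.
After the €84 transfer: below the line — 40×€146, 22×€184, 21×€242, 25×€278; poverty gap index (FGT₁) = 0.22510.
Reduction = 0.45455 − 0.22510 = 0.229.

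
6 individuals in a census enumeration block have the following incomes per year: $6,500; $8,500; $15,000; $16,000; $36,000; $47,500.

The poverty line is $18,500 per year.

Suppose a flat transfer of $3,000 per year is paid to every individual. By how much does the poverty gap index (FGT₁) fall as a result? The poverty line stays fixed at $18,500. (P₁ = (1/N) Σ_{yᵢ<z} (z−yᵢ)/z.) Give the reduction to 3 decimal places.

0.104

Before: below the line — $6,500, $8,500, $15,000, $16,000; poverty gap index (FGT₁) = 0.25225.
After the $3,000 transfer: below the line — $9,500, $11,500, $18,000; poverty gap index (FGT₁) = 0.14865.
Reduction = 0.25225 − 0.14865 = 0.104.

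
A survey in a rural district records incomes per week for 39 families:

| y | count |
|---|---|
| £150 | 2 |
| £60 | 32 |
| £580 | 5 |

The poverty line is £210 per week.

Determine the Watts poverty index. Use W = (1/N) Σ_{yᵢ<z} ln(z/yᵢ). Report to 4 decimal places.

Below the line: 32×£60, 2×£150 (q = 34 of N = 39).
ln(z/y) terms: ln(210/60) = 1.2528 (×32); ln(210/150) = 0.3365 (×2).
W = 40.761359 / 39 = 1.0452.

1.0452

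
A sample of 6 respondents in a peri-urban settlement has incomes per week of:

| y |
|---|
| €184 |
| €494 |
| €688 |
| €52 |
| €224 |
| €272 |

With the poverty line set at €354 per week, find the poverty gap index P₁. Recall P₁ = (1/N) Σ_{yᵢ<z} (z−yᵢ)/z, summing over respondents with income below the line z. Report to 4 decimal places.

0.3220

Below the line: €52, €184, €224, €272 (q = 4 of N = 6).
Relative gaps: (354−52)/354 = 0.8531; (354−184)/354 = 0.4802; (354−224)/354 = 0.3672; (354−272)/354 = 0.2316.
Σ = 1.932203. Dividing by the full population N = 6 gives P₁ = 0.3220.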